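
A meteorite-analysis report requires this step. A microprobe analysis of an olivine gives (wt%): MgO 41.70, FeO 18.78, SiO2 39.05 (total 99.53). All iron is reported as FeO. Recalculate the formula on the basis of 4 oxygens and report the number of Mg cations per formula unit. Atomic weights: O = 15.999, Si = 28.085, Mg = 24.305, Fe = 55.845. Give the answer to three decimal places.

1.594 Mg apfu

41.70 wt% MgO ÷ 40.304 g/mol = 1.03464 mol, giving 1.03464 Mg and 1.03464 O.
18.78 wt% FeO ÷ 71.844 g/mol = 0.26140 mol, giving 0.26140 Fe and 0.26140 O.
39.05 wt% SiO2 ÷ 60.083 g/mol = 0.64993 mol, giving 0.64993 Si and 1.29986 O.
Oxygen sums to 2.59590; scaling by 4/2.59590 = 1.54089 puts the formula on 4 O.
Mg: 1.03464 × 1.54089 = 1.594 atoms per formula unit.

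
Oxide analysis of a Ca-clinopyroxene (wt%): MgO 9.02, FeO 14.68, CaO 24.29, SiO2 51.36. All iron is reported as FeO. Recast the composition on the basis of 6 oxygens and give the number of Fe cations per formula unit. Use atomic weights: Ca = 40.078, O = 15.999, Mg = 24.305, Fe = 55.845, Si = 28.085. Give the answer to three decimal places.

9.02 wt% MgO ÷ 40.304 g/mol = 0.22380 mol, giving 0.22380 Mg and 0.22380 O.
14.68 wt% FeO ÷ 71.844 g/mol = 0.20433 mol, giving 0.20433 Fe and 0.20433 O.
24.29 wt% CaO ÷ 56.077 g/mol = 0.43315 mol, giving 0.43315 Ca and 0.43315 O.
51.36 wt% SiO2 ÷ 60.083 g/mol = 0.85482 mol, giving 0.85482 Si and 1.70964 O.
Oxygen sums to 2.57092; scaling by 6/2.57092 = 2.33379 puts the formula on 6 O.
Fe: 0.20433 × 2.33379 = 0.477 atoms per formula unit.

0.477 Fe apfu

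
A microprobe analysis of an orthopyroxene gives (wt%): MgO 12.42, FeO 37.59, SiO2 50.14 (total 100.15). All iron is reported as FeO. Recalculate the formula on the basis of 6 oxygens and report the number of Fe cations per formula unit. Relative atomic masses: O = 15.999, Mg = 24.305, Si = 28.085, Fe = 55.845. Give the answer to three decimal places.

MgO (M=40.304): mol = 0.30816; Mg = 0.30816, O = 0.30816.
FeO (M=71.844): mol = 0.52322; Fe = 0.52322, O = 0.52322.
SiO2 (M=60.083): mol = 0.83451; Si = 0.83451, O = 1.66902.
ΣO = 2.50040; factor = 6/ΣO = 2.39962.
Fe apfu = 0.52322 × 2.39962 = 1.256.

1.256 Fe apfu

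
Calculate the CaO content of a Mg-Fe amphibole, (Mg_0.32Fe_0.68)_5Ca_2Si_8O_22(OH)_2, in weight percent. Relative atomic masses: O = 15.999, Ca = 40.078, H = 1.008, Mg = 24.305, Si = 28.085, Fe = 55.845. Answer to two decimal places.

12.20 wt%

Molar mass of (Mg_0.32Fe_0.68)_5Ca_2Si_8O_22(OH)_2 = 1.60×24.305 + 3.40×55.845 + 2×40.078 + 8×28.085 + 24×15.999 + 2×1.008 = 919.589 g/mol.
Each formula unit contains 2 Ca, equivalent to 2/1 = 2.0000 mol CaO.
M(CaO) = 1×40.078 + 1×15.999 = 56.077 g/mol.
Mass of CaO per formula unit = 2.0000 × 56.077 = 112.154 g.
CaO wt% = 112.154 / 919.589 × 100 = 12.20%.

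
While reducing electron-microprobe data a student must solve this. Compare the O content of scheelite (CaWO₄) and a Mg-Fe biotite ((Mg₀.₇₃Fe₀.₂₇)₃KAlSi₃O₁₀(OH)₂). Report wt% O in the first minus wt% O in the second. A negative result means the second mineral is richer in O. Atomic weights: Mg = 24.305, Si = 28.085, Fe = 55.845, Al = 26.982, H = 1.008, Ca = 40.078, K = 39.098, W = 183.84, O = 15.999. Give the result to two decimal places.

-21.13 percentage points

O in CaWO₄: molar mass 287.914 g/mol; 4×15.999 = 63.996 g → 22.23 wt%.
O in (Mg₀.₇₃Fe₀.₂₇)₃KAlSi₃O₁₀(OH)₂: molar mass 442.801 g/mol; 12×15.999 = 191.988 g → 43.36 wt%.
Difference = 22.23 − 43.36 = -21.13 percentage points.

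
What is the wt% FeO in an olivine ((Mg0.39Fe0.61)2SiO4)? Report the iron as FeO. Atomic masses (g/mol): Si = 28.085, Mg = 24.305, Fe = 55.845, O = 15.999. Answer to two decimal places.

48.92 wt%

Molar mass of (Mg0.39Fe0.61)2SiO4 = 0.78*24.305 + 1.22*55.845 + 1*28.085 + 4*15.999 = 179.170 g/mol.
Each formula unit contains 1.22 Fe, equivalent to 1.22/1 = 1.2200 mol FeO.
M(FeO) = 1×55.845 + 1×15.999 = 71.844 g/mol.
Mass of FeO per formula unit = 1.2200 × 71.844 = 87.650 g.
FeO wt% = 87.650 / 179.170 × 100 = 48.92%.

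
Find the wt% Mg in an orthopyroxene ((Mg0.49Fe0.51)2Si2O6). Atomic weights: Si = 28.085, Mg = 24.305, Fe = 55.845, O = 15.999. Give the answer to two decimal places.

10.23 mass %

Formula mass = 0.98×24.305 + 1.02×55.845 + 2×28.085 + 6×15.999 = 232.945 g/mol, of which 23.819 g is Mg.
So Mg makes up 23.819/232.945 = 0.1023 of the mass, i.e. 10.23%.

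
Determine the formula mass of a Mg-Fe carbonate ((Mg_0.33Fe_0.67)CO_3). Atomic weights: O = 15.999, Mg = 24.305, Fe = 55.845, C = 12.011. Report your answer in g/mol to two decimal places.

105.44 g/mol

The formula mass is the sum 0.33·24.305 + 0.67·55.845 + 1·12.011 + 3·15.999.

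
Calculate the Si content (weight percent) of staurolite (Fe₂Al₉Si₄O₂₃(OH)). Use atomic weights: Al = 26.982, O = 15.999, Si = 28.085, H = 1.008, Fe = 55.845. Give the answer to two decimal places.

Formula mass = 2*55.845 + 9*26.982 + 4*28.085 + 24*15.999 + 1*1.008 = 851.852 g/mol, of which 112.340 g is Si.
So Si makes up 112.340/851.852 = 0.1319 of the mass, i.e. 13.19%.

13.19 weight percent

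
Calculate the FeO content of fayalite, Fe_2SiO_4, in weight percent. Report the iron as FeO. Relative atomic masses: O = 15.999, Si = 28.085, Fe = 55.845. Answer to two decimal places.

70.51 wt%

M(Fe_2SiO_4) = 203.771 g/mol; M(FeO) = 71.844 g/mol.
Moles FeO per formula unit = 2 Fe ÷ 1 = 2.0000.
FeO fraction = (2.0000 × 71.844) / 203.771 = 143.688/203.771 = 0.7051.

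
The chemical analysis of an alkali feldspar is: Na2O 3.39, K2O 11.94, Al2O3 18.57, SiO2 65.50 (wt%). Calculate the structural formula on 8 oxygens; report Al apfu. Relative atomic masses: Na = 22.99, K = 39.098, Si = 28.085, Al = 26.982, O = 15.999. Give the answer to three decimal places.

1.002 Al apfu

3.39 wt% Na2O ÷ 61.979 g/mol = 0.05470 mol, giving 0.10940 Na and 0.05470 O.
11.94 wt% K2O ÷ 94.195 g/mol = 0.12676 mol, giving 0.25352 K and 0.12676 O.
18.57 wt% Al2O3 ÷ 101.961 g/mol = 0.18213 mol, giving 0.36426 Al and 0.54639 O.
65.50 wt% SiO2 ÷ 60.083 g/mol = 1.09016 mol, giving 1.09016 Si and 2.18032 O.
Oxygen sums to 2.90817; scaling by 8/2.90817 = 2.75087 puts the formula on 8 O.
Al: 0.36426 × 2.75087 = 1.002 atoms per formula unit.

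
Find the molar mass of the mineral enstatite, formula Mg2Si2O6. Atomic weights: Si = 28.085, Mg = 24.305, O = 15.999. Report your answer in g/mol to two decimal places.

200.77 g/mol

The formula mass is the sum 2(24.305) + 2(28.085) + 6(15.999).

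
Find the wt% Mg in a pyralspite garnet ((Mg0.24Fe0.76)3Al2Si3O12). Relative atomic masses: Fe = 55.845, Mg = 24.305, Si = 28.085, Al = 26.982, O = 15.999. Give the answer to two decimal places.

3.68 wt%

Formula mass = 0.72·24.305 + 2.28·55.845 + 2·26.982 + 3·28.085 + 12·15.999 = 475.033 g/mol, of which 17.500 g is Mg.
So Mg makes up 17.500/475.033 = 0.0368 of the mass, i.e. 3.68%.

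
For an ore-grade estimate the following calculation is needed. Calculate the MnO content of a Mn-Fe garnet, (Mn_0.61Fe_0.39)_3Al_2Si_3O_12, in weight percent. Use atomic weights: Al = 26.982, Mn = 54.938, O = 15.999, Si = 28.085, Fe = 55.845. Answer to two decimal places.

Molar mass of (Mn_0.61Fe_0.39)_3Al_2Si_3O_12 = 1.83*54.938 + 1.17*55.845 + 2*26.982 + 3*28.085 + 12*15.999 = 496.082 g/mol.
Each formula unit contains 1.83 Mn, equivalent to 1.83/1 = 1.8300 mol MnO.
M(MnO) = 1×54.938 + 1×15.999 = 70.937 g/mol.
Mass of MnO per formula unit = 1.8300 × 70.937 = 129.815 g.
MnO wt% = 129.815 / 496.082 × 100 = 26.17%.

26.17 wt%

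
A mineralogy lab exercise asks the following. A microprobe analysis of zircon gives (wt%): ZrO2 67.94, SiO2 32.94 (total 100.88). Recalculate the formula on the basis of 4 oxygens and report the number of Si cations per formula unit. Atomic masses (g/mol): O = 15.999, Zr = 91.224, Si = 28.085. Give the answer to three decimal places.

ZrO2 (M=123.222): mol = 0.55136; Zr = 0.55136, O = 1.10272.
SiO2 (M=60.083): mol = 0.54824; Si = 0.54824, O = 1.09648.
ΣO = 2.19920; factor = 4/ΣO = 1.81884.
Si apfu = 0.54824 × 1.81884 = 0.997.

0.997 Si apfu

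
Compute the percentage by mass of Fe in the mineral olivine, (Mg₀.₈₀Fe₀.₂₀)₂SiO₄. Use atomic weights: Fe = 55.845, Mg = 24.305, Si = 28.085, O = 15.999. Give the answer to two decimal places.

Formula mass = 1.60·24.305 + 0.40·55.845 + 1·28.085 + 4·15.999 = 153.307 g/mol, of which 22.338 g is Fe.
So Fe makes up 22.338/153.307 = 0.1457 of the mass, i.e. 14.57%.

14.57 mass %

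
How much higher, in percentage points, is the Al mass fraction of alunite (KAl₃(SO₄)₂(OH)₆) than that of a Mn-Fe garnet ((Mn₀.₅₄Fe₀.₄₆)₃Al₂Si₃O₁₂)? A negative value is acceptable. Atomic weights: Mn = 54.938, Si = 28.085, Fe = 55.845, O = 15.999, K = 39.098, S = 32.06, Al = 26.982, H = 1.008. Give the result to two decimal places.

M(KAl₃(SO₄)₂(OH)₆) = 414.198 g/mol, so wt% Al = 80.946/414.198 × 100 = 19.54%.
M((Mn₀.₅₄Fe₀.₄₆)₃Al₂Si₃O₁₂) = 496.273 g/mol, so wt% Al = 53.964/496.273 × 100 = 10.87%.
19.54 − 10.87 = 8.67 pp.

8.67 percentage points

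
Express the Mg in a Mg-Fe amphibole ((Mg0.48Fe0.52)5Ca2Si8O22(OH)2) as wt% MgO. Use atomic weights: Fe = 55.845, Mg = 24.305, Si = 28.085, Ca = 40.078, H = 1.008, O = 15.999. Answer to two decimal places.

10.82 wt%

Molar mass of (Mg0.48Fe0.52)5Ca2Si8O22(OH)2 = 2.40×24.305 + 2.60×55.845 + 2×40.078 + 8×28.085 + 24×15.999 + 2×1.008 = 894.357 g/mol.
Each formula unit contains 2.40 Mg, equivalent to 2.40/1 = 2.4000 mol MgO.
M(MgO) = 1×24.305 + 1×15.999 = 40.304 g/mol.
Mass of MgO per formula unit = 2.4000 × 40.304 = 96.730 g.
MgO wt% = 96.730 / 894.357 × 100 = 10.82%.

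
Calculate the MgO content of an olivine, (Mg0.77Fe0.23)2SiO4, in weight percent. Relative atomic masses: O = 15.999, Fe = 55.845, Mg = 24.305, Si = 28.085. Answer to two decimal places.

Formula mass = 155.199 g/mol.
1.54 Mg → 1.5400 mol MgO per formula unit; M(MgO) = 40.304, so MgO mass = 62.068 g.
62.068/155.199 × 100 = 39.99 wt%.

39.99 wt%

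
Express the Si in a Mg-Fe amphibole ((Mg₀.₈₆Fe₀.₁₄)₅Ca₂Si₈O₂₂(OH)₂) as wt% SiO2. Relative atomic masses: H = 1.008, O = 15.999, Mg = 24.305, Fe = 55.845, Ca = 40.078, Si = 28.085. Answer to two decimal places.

57.60 wt%

Formula mass = 834.431 g/mol.
8 Si → 8.0000 mol SiO2 per formula unit; M(SiO2) = 60.083, so SiO2 mass = 480.664 g.
480.664/834.431 × 100 = 57.60 wt%.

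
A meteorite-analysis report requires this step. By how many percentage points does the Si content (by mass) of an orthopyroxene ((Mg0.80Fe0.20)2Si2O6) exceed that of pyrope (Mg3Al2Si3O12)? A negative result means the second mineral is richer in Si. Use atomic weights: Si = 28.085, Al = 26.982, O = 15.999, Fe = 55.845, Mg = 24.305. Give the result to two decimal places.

5.42 percentage points

M((Mg0.80Fe0.20)2Si2O6) = 213.390 g/mol, so wt% Si = 56.170/213.390 × 100 = 26.32%.
M(Mg3Al2Si3O12) = 403.122 g/mol, so wt% Si = 84.255/403.122 × 100 = 20.90%.
26.32 − 20.90 = 5.42 pp.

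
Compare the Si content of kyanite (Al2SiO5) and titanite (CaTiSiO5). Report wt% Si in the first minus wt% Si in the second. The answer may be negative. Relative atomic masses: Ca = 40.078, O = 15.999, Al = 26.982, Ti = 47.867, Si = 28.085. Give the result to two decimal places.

3.00 percentage points

First mineral: 28.085 g Si in 162.044 g formula = 17.33 wt% Si.
Second mineral: 28.085 g Si in 196.025 g formula = 14.33 wt% Si.
17.33% − 14.33% gives a difference of 3.00 percentage points.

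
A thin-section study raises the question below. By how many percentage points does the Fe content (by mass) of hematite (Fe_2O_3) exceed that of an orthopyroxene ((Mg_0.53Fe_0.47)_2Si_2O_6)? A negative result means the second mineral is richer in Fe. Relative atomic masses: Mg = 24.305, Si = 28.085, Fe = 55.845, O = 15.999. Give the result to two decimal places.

Fe in Fe_2O_3: molar mass 159.687 g/mol; 2×55.845 = 111.690 g → 69.94 wt%.
Fe in (Mg_0.53Fe_0.47)_2Si_2O_6: molar mass 230.422 g/mol; 0.94×55.845 = 52.494 g → 22.78 wt%.
Difference = 69.94 − 22.78 = 47.16 percentage points.

47.16 percentage points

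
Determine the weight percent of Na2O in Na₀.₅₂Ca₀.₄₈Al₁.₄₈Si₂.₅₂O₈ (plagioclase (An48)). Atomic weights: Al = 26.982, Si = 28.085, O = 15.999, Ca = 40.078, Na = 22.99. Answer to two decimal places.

Formula mass = 269.892 g/mol.
0.52 Na → 0.2600 mol Na2O per formula unit; M(Na2O) = 61.979, so Na2O mass = 16.115 g.
16.115/269.892 × 100 = 5.97 wt%.

5.97 wt%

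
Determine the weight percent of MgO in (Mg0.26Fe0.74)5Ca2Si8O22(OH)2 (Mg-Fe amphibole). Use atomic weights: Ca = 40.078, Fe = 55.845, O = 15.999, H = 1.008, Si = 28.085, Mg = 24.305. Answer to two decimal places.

M((Mg0.26Fe0.74)5Ca2Si8O22(OH)2) = 929.051 g/mol; M(MgO) = 40.304 g/mol.
Moles MgO per formula unit = 1.30 Mg ÷ 1 = 1.3000.
MgO fraction = (1.3000 × 40.304) / 929.051 = 52.395/929.051 = 0.0564.

5.64 wt%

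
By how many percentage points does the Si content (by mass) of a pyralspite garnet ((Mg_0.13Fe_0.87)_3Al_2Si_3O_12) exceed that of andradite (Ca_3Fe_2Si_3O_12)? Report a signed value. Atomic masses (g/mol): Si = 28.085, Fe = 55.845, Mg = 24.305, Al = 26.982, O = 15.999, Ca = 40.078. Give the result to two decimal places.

M((Mg_0.13Fe_0.87)_3Al_2Si_3O_12) = 485.441 g/mol, so wt% Si = 84.255/485.441 × 100 = 17.36%.
M(Ca_3Fe_2Si_3O_12) = 508.167 g/mol, so wt% Si = 84.255/508.167 × 100 = 16.58%.
17.36 − 16.58 = 0.78 pp.

0.78 percentage points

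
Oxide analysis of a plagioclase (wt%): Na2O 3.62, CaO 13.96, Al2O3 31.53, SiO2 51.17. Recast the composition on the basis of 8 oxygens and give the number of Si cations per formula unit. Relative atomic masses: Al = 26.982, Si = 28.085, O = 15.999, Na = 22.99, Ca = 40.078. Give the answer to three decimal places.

3.62 wt% Na2O ÷ 61.979 g/mol = 0.05841 mol, giving 0.11682 Na and 0.05841 O.
13.96 wt% CaO ÷ 56.077 g/mol = 0.24894 mol, giving 0.24894 Ca and 0.24894 O.
31.53 wt% Al2O3 ÷ 101.961 g/mol = 0.30924 mol, giving 0.61848 Al and 0.92772 O.
51.17 wt% SiO2 ÷ 60.083 g/mol = 0.85166 mol, giving 0.85166 Si and 1.70332 O.
Oxygen sums to 2.93839; scaling by 8/2.93839 = 2.72258 puts the formula on 8 O.
Si: 0.85166 × 2.72258 = 2.319 atoms per formula unit.

2.319 Si apfu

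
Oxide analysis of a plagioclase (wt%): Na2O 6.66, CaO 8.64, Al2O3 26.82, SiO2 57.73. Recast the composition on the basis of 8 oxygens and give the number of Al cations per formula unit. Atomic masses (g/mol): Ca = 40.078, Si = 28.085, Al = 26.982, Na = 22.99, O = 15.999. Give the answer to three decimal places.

Na2O (M=61.979): mol = 0.10746; Na = 0.21492, O = 0.10746.
CaO (M=56.077): mol = 0.15407; Ca = 0.15407, O = 0.15407.
Al2O3 (M=101.961): mol = 0.26304; Al = 0.52608, O = 0.78912.
SiO2 (M=60.083): mol = 0.96084; Si = 0.96084, O = 1.92168.
ΣO = 2.97233; factor = 8/ΣO = 2.69149.
Al apfu = 0.52608 × 2.69149 = 1.416.

1.416 Al apfu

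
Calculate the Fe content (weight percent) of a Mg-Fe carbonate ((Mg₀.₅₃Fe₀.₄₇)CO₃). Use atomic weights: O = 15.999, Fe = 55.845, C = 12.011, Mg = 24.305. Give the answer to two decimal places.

26.48 weight percent

M((Mg₀.₅₃Fe₀.₄₇)CO₃) = 99.137 g/mol.
Fe contributes 0.47 × 55.845 = 26.247 g per mole.
26.247/99.137 = 0.2648 → 26.48%.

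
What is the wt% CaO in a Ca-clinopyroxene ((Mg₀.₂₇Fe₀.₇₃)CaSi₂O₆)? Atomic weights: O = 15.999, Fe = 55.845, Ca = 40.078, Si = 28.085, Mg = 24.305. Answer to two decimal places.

23.41 wt%

M((Mg₀.₂₇Fe₀.₇₃)CaSi₂O₆) = 239.571 g/mol; M(CaO) = 56.077 g/mol.
Moles CaO per formula unit = 1 Ca ÷ 1 = 1.0000.
CaO fraction = (1.0000 × 56.077) / 239.571 = 56.077/239.571 = 0.2341.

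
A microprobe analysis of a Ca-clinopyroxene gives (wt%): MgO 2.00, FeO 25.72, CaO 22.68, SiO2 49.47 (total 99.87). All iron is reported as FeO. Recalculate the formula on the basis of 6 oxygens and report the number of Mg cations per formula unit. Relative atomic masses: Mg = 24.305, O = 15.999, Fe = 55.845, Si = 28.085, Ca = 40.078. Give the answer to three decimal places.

MgO (M=40.304): mol = 0.04962; Mg = 0.04962, O = 0.04962.
FeO (M=71.844): mol = 0.35800; Fe = 0.35800, O = 0.35800.
CaO (M=56.077): mol = 0.40444; Ca = 0.40444, O = 0.40444.
SiO2 (M=60.083): mol = 0.82336; Si = 0.82336, O = 1.64672.
ΣO = 2.45878; factor = 6/ΣO = 2.44023.
Mg apfu = 0.04962 × 2.44023 = 0.121.

0.121 Mg apfu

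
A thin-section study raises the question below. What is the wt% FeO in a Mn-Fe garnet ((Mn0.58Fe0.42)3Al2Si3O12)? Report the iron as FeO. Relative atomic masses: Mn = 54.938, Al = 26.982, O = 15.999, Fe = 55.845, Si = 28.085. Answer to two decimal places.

M((Mn0.58Fe0.42)3Al2Si3O12) = 496.164 g/mol; M(FeO) = 71.844 g/mol.
Moles FeO per formula unit = 1.26 Fe ÷ 1 = 1.2600.
FeO fraction = (1.2600 × 71.844) / 496.164 = 90.523/496.164 = 0.1824.

18.24 wt%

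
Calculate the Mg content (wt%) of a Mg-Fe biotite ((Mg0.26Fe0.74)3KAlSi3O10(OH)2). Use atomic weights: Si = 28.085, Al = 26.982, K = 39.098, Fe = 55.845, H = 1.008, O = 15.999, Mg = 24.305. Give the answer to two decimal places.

Formula mass = 0.78*24.305 + 2.22*55.845 + 1*39.098 + 1*26.982 + 3*28.085 + 12*15.999 + 2*1.008 = 487.273 g/mol, of which 18.958 g is Mg.
So Mg makes up 18.958/487.273 = 0.0389 of the mass, i.e. 3.89%.

3.89 wt%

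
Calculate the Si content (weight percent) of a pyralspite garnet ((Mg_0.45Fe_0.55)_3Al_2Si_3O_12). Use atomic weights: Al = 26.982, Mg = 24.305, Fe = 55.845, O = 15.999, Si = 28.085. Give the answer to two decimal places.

18.51 weight percent

Molar mass of (Mg_0.45Fe_0.55)_3Al_2Si_3O_12: 1.35×24.305 + 1.65×55.845 + 2×26.982 + 3×28.085 + 12×15.999 = 455.163 g/mol.
Mass of Si per formula unit: 3 × 28.085 = 84.255 g.
Weight fraction Si = 84.255 / 455.163 = 0.1851.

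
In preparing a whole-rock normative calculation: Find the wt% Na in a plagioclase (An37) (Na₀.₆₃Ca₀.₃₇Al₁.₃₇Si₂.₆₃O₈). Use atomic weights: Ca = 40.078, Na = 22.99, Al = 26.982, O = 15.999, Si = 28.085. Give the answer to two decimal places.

5.40 mass %

M(Na₀.₆₃Ca₀.₃₇Al₁.₃₇Si₂.₆₃O₈) = 268.133 g/mol.
Na contributes 0.63 × 22.99 = 14.484 g per mole.
14.484/268.133 = 0.0540 → 5.40%.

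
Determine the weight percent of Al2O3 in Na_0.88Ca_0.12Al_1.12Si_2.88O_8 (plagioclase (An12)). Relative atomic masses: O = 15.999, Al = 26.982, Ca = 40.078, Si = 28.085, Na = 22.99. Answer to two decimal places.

21.62 wt%

Formula mass = 264.137 g/mol.
1.12 Al → 0.5600 mol Al2O3 per formula unit; M(Al2O3) = 101.961, so Al2O3 mass = 57.098 g.
57.098/264.137 × 100 = 21.62 wt%.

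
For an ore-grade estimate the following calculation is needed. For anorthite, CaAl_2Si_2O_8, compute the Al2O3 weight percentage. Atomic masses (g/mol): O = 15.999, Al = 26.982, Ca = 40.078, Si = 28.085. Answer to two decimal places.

36.65 wt%

M(CaAl_2Si_2O_8) = 278.204 g/mol; M(Al2O3) = 101.961 g/mol.
Moles Al2O3 per formula unit = 2 Al ÷ 2 = 1.0000.
Al2O3 fraction = (1.0000 × 101.961) / 278.204 = 101.961/278.204 = 0.3665.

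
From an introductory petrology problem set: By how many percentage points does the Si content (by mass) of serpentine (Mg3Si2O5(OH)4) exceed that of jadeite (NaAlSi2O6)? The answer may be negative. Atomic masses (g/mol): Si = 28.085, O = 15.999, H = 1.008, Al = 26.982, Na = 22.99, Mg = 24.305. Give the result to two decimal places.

-7.52 percentage points

First mineral: 56.170 g Si in 277.108 g formula = 20.27 wt% Si.
Second mineral: 56.170 g Si in 202.136 g formula = 27.79 wt% Si.
20.27% − 27.79% gives a difference of -7.52 percentage points.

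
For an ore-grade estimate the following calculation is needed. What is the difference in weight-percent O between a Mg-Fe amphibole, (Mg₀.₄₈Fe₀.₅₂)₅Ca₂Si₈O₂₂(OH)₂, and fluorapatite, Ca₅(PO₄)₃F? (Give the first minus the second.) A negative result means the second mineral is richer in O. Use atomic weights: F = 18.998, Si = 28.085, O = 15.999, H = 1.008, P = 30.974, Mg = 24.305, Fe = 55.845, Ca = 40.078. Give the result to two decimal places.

4.86 percentage points

M((Mg₀.₄₈Fe₀.₅₂)₅Ca₂Si₈O₂₂(OH)₂) = 894.357 g/mol, so wt% O = 383.976/894.357 × 100 = 42.93%.
M(Ca₅(PO₄)₃F) = 504.298 g/mol, so wt% O = 191.988/504.298 × 100 = 38.07%.
42.93 − 38.07 = 4.86 pp.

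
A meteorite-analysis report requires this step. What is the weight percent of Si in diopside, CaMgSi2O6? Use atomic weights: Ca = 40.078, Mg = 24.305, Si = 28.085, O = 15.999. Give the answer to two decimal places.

M(CaMgSi2O6) = 216.547 g/mol.
Si contributes 2 × 28.085 = 56.170 g per mole.
56.170/216.547 = 0.2594 → 25.94%.

25.94 weight percent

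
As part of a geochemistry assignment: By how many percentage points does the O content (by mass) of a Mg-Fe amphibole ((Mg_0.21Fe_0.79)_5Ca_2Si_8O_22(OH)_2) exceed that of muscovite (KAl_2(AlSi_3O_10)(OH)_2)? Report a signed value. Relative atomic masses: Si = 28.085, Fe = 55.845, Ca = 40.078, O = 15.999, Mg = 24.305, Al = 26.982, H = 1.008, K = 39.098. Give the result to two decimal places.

O in (Mg_0.21Fe_0.79)_5Ca_2Si_8O_22(OH)_2: molar mass 936.936 g/mol; 24×15.999 = 383.976 g → 40.98 wt%.
O in KAl_2(AlSi_3O_10)(OH)_2: molar mass 398.303 g/mol; 12×15.999 = 191.988 g → 48.20 wt%.
Difference = 40.98 − 48.20 = -7.22 percentage points.

-7.22 percentage points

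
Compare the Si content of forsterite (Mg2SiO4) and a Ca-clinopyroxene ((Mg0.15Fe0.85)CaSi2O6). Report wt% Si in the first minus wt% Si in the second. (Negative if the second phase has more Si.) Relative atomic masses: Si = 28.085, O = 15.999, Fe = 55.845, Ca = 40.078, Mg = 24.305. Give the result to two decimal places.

-3.12 percentage points

Si in Mg2SiO4: molar mass 140.691 g/mol; 1×28.085 = 28.085 g → 19.96 wt%.
Si in (Mg0.15Fe0.85)CaSi2O6: molar mass 243.356 g/mol; 2×28.085 = 56.170 g → 23.08 wt%.
Difference = 19.96 − 23.08 = -3.12 percentage points.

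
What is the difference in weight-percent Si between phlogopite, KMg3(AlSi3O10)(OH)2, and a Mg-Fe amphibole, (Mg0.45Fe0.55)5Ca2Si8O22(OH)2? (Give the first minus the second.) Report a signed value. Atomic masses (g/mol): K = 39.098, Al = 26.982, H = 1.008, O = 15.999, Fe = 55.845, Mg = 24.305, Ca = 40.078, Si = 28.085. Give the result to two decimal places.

-4.80 percentage points

M(KMg3(AlSi3O10)(OH)2) = 417.254 g/mol, so wt% Si = 84.255/417.254 × 100 = 20.19%.
M((Mg0.45Fe0.55)5Ca2Si8O22(OH)2) = 899.088 g/mol, so wt% Si = 224.680/899.088 × 100 = 24.99%.
20.19 − 24.99 = -4.80 pp.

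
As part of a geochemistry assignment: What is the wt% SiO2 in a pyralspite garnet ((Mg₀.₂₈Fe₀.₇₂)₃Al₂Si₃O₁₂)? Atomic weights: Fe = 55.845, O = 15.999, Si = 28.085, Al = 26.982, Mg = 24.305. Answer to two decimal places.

Formula mass = 471.248 g/mol.
3 Si → 3.0000 mol SiO2 per formula unit; M(SiO2) = 60.083, so SiO2 mass = 180.249 g.
180.249/471.248 × 100 = 38.25 wt%.

38.25 wt%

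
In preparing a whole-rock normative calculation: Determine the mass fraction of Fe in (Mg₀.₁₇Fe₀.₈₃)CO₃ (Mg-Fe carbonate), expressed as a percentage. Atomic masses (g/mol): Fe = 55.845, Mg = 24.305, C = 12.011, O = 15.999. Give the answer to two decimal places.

Formula mass = 0.17×24.305 + 0.83×55.845 + 1×12.011 + 3×15.999 = 110.491 g/mol, of which 46.351 g is Fe.
So Fe makes up 46.351/110.491 = 0.4195 of the mass, i.e. 41.95%.

41.95 weight percent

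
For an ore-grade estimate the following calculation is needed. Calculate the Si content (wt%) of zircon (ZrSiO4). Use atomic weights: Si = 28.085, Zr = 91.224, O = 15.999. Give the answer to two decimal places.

15.32 wt%

M(ZrSiO4) = 183.305 g/mol.
Si contributes 1 × 28.085 = 28.085 g per mole.
28.085/183.305 = 0.1532 → 15.32%.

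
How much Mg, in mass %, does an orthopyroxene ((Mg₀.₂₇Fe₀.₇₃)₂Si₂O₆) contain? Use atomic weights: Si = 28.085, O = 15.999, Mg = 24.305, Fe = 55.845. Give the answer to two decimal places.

5.32 mass %

M((Mg₀.₂₇Fe₀.₇₃)₂Si₂O₆) = 246.822 g/mol.
Mg contributes 0.54 × 24.305 = 13.125 g per mole.
13.125/246.822 = 0.0532 → 5.32%.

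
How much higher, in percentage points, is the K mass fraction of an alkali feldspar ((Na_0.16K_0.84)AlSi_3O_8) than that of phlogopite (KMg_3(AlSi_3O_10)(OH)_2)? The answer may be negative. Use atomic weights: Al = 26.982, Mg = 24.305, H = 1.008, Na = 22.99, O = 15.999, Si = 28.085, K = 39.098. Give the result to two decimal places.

2.54 percentage points

First mineral: 32.842 g K in 275.750 g formula = 11.91 wt% K.
Second mineral: 39.098 g K in 417.254 g formula = 9.37 wt% K.
11.91% − 9.37% gives a difference of 2.54 percentage points.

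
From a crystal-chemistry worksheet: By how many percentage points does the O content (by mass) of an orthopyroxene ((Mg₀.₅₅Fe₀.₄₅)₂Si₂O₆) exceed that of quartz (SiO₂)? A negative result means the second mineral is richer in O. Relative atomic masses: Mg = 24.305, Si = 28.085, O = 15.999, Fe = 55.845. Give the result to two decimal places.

First mineral: 95.994 g O in 229.160 g formula = 41.89 wt% O.
Second mineral: 31.998 g O in 60.083 g formula = 53.26 wt% O.
41.89% − 53.26% gives a difference of -11.37 percentage points.

-11.37 percentage points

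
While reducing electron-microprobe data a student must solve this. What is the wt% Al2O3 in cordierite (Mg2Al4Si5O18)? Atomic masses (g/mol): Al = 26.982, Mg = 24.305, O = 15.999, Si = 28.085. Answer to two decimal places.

Molar mass of Mg2Al4Si5O18 = 2×24.305 + 4×26.982 + 5×28.085 + 18×15.999 = 584.945 g/mol.
Each formula unit contains 4 Al, equivalent to 4/2 = 2.0000 mol Al2O3.
M(Al2O3) = 2×26.982 + 3×15.999 = 101.961 g/mol.
Mass of Al2O3 per formula unit = 2.0000 × 101.961 = 203.922 g.
Al2O3 wt% = 203.922 / 584.945 × 100 = 34.86%.

34.86 wt%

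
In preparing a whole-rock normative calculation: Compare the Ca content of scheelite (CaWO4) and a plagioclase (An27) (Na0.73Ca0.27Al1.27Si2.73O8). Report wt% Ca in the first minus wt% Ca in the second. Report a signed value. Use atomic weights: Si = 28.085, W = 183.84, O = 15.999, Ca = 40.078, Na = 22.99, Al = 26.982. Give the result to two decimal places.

First mineral: 40.078 g Ca in 287.914 g formula = 13.92 wt% Ca.
Second mineral: 10.821 g Ca in 266.535 g formula = 4.06 wt% Ca.
13.92% − 4.06% gives a difference of 9.86 percentage points.

9.86 percentage points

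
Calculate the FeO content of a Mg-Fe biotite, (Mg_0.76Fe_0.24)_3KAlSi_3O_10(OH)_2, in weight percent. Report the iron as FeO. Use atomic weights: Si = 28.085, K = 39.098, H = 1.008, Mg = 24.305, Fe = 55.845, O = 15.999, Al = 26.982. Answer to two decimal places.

11.76 wt%

Formula mass = 439.963 g/mol.
0.72 Fe → 0.7200 mol FeO per formula unit; M(FeO) = 71.844, so FeO mass = 51.728 g.
51.728/439.963 × 100 = 11.76 wt%.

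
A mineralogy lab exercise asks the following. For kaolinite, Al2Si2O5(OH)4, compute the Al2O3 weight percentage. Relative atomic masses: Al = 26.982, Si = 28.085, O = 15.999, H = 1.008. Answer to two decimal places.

Formula mass = 258.157 g/mol.
2 Al → 1.0000 mol Al2O3 per formula unit; M(Al2O3) = 101.961, so Al2O3 mass = 101.961 g.
101.961/258.157 × 100 = 39.50 wt%.

39.50 wt%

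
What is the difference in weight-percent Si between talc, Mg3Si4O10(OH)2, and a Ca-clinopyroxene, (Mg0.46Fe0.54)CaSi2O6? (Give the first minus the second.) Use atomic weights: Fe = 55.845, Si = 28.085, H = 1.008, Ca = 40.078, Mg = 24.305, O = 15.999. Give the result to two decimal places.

5.57 percentage points

First mineral: 112.340 g Si in 379.259 g formula = 29.62 wt% Si.
Second mineral: 56.170 g Si in 233.579 g formula = 24.05 wt% Si.
29.62% − 24.05% gives a difference of 5.57 percentage points.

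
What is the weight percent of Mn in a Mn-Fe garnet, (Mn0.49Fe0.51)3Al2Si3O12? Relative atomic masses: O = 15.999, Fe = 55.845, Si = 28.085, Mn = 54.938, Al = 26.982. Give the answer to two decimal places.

16.27 wt%

Formula mass = 1.47·54.938 + 1.53·55.845 + 2·26.982 + 3·28.085 + 12·15.999 = 496.409 g/mol, of which 80.759 g is Mn.
So Mn makes up 80.759/496.409 = 0.1627 of the mass, i.e. 16.27%.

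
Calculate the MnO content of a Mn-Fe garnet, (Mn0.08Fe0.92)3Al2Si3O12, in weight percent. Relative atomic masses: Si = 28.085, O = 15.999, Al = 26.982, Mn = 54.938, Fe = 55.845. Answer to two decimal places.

3.42 wt%

Formula mass = 497.524 g/mol.
0.24 Mn → 0.2400 mol MnO per formula unit; M(MnO) = 70.937, so MnO mass = 17.025 g.
17.025/497.524 × 100 = 3.42 wt%.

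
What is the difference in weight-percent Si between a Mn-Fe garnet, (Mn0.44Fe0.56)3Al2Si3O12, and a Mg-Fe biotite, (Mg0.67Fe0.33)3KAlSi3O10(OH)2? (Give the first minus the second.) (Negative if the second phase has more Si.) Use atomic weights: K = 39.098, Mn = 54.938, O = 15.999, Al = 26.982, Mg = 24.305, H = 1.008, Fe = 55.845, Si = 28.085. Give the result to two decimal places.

M((Mn0.44Fe0.56)3Al2Si3O12) = 496.545 g/mol, so wt% Si = 84.255/496.545 × 100 = 16.97%.
M((Mg0.67Fe0.33)3KAlSi3O10(OH)2) = 448.479 g/mol, so wt% Si = 84.255/448.479 × 100 = 18.79%.
16.97 − 18.79 = -1.82 pp.

-1.82 percentage points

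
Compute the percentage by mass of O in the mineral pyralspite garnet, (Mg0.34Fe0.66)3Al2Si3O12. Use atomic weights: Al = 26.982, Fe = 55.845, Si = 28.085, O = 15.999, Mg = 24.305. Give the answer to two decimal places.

M((Mg0.34Fe0.66)3Al2Si3O12) = 465.571 g/mol.
O contributes 12 × 15.999 = 191.988 g per mole.
191.988/465.571 = 0.4124 → 41.24%.

41.24 weight percent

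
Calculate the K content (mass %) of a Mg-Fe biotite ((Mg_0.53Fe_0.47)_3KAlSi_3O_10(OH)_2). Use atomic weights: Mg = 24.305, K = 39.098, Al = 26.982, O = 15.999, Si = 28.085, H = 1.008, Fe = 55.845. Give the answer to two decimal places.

Formula mass = 1.59*24.305 + 1.41*55.845 + 1*39.098 + 1*26.982 + 3*28.085 + 12*15.999 + 2*1.008 = 461.725 g/mol, of which 39.098 g is K.
So K makes up 39.098/461.725 = 0.0847 of the mass, i.e. 8.47%.

8.47 mass %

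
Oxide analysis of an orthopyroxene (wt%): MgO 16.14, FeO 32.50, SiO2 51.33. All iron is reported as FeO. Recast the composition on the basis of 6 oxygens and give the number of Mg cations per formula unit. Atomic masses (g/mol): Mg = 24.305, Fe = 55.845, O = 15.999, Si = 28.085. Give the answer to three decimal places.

MgO: 16.14/40.304 = 0.40046 mol → 0.40046 mol Mg, 0.40046 mol O.
FeO: 32.50/71.844 = 0.45237 mol → 0.45237 mol Fe, 0.45237 mol O.
SiO2: 51.33/60.083 = 0.85432 mol → 0.85432 mol Si, 1.70864 mol O.
Total oxygen = 2.56147 mol. Normalization factor = 6/2.56147 = 2.34240.
Mg per 6 O = 0.40046 × 2.34240 = 0.938.

0.938 Mg apfu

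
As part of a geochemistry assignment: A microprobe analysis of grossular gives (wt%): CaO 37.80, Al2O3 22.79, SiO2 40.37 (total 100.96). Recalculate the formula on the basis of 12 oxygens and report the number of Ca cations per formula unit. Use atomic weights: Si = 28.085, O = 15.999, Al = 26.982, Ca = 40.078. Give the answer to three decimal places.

CaO (M=56.077): mol = 0.67407; Ca = 0.67407, O = 0.67407.
Al2O3 (M=101.961): mol = 0.22352; Al = 0.44704, O = 0.67056.
SiO2 (M=60.083): mol = 0.67190; Si = 0.67190, O = 1.34380.
ΣO = 2.68843; factor = 12/ΣO = 4.46357.
Ca apfu = 0.67407 × 4.46357 = 3.009.

3.009 Ca apfu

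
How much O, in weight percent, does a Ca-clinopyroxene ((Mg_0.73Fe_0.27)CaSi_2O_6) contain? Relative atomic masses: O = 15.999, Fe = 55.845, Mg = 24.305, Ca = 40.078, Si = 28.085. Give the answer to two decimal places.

42.65 weight percent

Molar mass of (Mg_0.73Fe_0.27)CaSi_2O_6: 0.73·24.305 + 0.27·55.845 + 1·40.078 + 2·28.085 + 6·15.999 = 225.063 g/mol.
Mass of O per formula unit: 6 × 15.999 = 95.994 g.
Weight fraction O = 95.994 / 225.063 = 0.4265.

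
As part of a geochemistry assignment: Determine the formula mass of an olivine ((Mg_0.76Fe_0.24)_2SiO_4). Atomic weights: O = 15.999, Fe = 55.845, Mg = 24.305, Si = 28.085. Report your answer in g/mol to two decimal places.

155.83 g/mol

M = 1.52×24.305 + 0.48×55.845 + 1×28.085 + 4×15.999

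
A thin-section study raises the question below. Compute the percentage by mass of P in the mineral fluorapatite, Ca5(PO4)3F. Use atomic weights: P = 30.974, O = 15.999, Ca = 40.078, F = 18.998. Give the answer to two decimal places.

18.43 wt%

M(Ca5(PO4)3F) = 504.298 g/mol.
P contributes 3 × 30.974 = 92.922 g per mole.
92.922/504.298 = 0.1843 → 18.43%.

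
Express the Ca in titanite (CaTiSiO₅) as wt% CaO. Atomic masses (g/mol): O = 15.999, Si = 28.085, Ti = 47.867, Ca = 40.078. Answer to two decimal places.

28.61 wt%

Molar mass of CaTiSiO₅ = 1*40.078 + 1*47.867 + 1*28.085 + 5*15.999 = 196.025 g/mol.
Each formula unit contains 1 Ca, equivalent to 1/1 = 1.0000 mol CaO.
M(CaO) = 1×40.078 + 1×15.999 = 56.077 g/mol.
Mass of CaO per formula unit = 1.0000 × 56.077 = 56.077 g.
CaO wt% = 56.077 / 196.025 × 100 = 28.61%.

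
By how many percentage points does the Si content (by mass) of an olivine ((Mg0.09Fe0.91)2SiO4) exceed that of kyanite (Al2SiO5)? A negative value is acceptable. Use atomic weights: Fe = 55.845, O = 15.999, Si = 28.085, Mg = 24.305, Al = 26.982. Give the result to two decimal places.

First mineral: 28.085 g Si in 198.094 g formula = 14.18 wt% Si.
Second mineral: 28.085 g Si in 162.044 g formula = 17.33 wt% Si.
14.18% − 17.33% gives a difference of -3.15 percentage points.

-3.15 percentage points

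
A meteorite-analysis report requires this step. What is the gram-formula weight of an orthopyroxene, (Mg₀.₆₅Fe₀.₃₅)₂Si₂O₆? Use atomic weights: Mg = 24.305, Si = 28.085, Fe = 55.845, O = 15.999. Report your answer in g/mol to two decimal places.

Mg: 1.30 × 24.305 = 31.5965
Fe: 0.70 × 55.845 = 39.0915
Si: 2 × 28.085 = 56.1700
O: 6 × 15.999 = 95.9940
Summing the contributions gives the formula mass.

222.85 g/mol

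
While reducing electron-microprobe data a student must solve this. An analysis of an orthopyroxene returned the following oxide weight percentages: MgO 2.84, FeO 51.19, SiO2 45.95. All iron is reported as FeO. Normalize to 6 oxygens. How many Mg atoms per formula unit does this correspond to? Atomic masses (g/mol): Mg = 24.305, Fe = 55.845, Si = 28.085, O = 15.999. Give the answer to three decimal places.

0.183 Mg apfu

2.84 wt% MgO ÷ 40.304 g/mol = 0.07046 mol, giving 0.07046 Mg and 0.07046 O.
51.19 wt% FeO ÷ 71.844 g/mol = 0.71252 mol, giving 0.71252 Fe and 0.71252 O.
45.95 wt% SiO2 ÷ 60.083 g/mol = 0.76478 mol, giving 0.76478 Si and 1.52956 O.
Oxygen sums to 2.31254; scaling by 6/2.31254 = 2.59455 puts the formula on 6 O.
Mg: 0.07046 × 2.59455 = 0.183 atoms per formula unit.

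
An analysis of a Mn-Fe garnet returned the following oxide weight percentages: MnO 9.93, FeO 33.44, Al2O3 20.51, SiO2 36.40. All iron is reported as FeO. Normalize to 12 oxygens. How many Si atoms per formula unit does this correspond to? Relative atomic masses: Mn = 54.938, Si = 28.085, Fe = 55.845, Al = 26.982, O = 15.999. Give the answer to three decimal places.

9.93 wt% MnO ÷ 70.937 g/mol = 0.13998 mol, giving 0.13998 Mn and 0.13998 O.
33.44 wt% FeO ÷ 71.844 g/mol = 0.46545 mol, giving 0.46545 Fe and 0.46545 O.
20.51 wt% Al2O3 ÷ 101.961 g/mol = 0.20116 mol, giving 0.40232 Al and 0.60348 O.
36.40 wt% SiO2 ÷ 60.083 g/mol = 0.60583 mol, giving 0.60583 Si and 1.21166 O.
Oxygen sums to 2.42057; scaling by 12/2.42057 = 4.95751 puts the formula on 12 O.
Si: 0.60583 × 4.95751 = 3.003 atoms per formula unit.

3.003 Si apfu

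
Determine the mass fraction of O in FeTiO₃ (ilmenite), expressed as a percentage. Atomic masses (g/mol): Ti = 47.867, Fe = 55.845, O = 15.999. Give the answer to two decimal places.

31.64 wt%

M(FeTiO₃) = 151.709 g/mol.
O contributes 3 × 15.999 = 47.997 g per mole.
47.997/151.709 = 0.3164 → 31.64%.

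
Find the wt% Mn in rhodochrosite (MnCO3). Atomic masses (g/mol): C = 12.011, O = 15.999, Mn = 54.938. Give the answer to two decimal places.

Molar mass of MnCO3: 1*54.938 + 1*12.011 + 3*15.999 = 114.946 g/mol.
Mass of Mn per formula unit: 1 × 54.938 = 54.938 g.
Weight fraction Mn = 54.938 / 114.946 = 0.4779.

47.79 weight percent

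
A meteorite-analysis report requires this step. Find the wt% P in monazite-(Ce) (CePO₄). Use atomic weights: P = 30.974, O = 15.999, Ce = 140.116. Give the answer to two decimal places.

13.18 weight percent

M(CePO₄) = 235.086 g/mol.
P contributes 1 × 30.974 = 30.974 g per mole.
30.974/235.086 = 0.1318 → 13.18%.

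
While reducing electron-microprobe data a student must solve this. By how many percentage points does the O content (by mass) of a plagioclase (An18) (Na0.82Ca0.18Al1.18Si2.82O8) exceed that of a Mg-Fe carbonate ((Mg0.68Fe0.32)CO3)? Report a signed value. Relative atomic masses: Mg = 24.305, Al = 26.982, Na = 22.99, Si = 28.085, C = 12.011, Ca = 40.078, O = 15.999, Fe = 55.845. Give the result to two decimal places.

O in Na0.82Ca0.18Al1.18Si2.82O8: molar mass 265.096 g/mol; 8×15.999 = 127.992 g → 48.28 wt%.
O in (Mg0.68Fe0.32)CO3: molar mass 94.406 g/mol; 3×15.999 = 47.997 g → 50.84 wt%.
Difference = 48.28 − 50.84 = -2.56 percentage points.

-2.56 percentage points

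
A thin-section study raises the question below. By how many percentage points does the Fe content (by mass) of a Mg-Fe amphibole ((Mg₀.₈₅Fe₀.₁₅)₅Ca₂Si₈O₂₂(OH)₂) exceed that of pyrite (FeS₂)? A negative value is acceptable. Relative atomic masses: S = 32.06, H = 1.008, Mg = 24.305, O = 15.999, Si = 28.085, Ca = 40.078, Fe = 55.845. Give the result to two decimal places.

M((Mg₀.₈₅Fe₀.₁₅)₅Ca₂Si₈O₂₂(OH)₂) = 836.008 g/mol, so wt% Fe = 41.884/836.008 × 100 = 5.01%.
M(FeS₂) = 119.965 g/mol, so wt% Fe = 55.845/119.965 × 100 = 46.55%.
5.01 − 46.55 = -41.54 pp.

-41.54 percentage points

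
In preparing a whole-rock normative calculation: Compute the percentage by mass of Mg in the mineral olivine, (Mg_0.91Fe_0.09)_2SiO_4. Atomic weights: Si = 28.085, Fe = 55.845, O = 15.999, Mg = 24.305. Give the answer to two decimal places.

M((Mg_0.91Fe_0.09)_2SiO_4) = 146.368 g/mol.
Mg contributes 1.82 × 24.305 = 44.235 g per mole.
44.235/146.368 = 0.3022 → 30.22%.

30.22 weight percent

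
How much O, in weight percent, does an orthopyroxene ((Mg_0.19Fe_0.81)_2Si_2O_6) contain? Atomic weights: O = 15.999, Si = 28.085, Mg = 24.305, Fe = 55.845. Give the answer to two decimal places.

38.11 weight percent

Molar mass of (Mg_0.19Fe_0.81)_2Si_2O_6: 0.38·24.305 + 1.62·55.845 + 2·28.085 + 6·15.999 = 251.869 g/mol.
Mass of O per formula unit: 6 × 15.999 = 95.994 g.
Weight fraction O = 95.994 / 251.869 = 0.3811.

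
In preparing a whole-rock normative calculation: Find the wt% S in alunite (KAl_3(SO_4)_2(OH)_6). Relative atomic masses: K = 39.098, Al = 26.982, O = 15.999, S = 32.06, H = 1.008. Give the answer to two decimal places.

M(KAl_3(SO_4)_2(OH)_6) = 414.198 g/mol.
S contributes 2 × 32.06 = 64.120 g per mole.
64.120/414.198 = 0.1548 → 15.48%.

15.48 mass %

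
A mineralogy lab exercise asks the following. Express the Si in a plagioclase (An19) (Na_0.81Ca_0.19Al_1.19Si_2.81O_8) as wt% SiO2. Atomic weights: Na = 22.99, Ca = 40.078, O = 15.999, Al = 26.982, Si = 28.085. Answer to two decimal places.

M(Na_0.81Ca_0.19Al_1.19Si_2.81O_8) = 265.256 g/mol; M(SiO2) = 60.083 g/mol.
Moles SiO2 per formula unit = 2.81 Si ÷ 1 = 2.8100.
SiO2 fraction = (2.8100 × 60.083) / 265.256 = 168.833/265.256 = 0.6365.

63.65 wt%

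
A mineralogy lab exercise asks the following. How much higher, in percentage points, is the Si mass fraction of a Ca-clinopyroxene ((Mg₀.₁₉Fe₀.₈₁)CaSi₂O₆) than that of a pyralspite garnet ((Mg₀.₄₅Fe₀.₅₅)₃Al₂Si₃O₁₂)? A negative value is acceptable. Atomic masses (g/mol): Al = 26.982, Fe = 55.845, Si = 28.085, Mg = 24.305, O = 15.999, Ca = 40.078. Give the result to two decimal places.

4.69 percentage points

M((Mg₀.₁₉Fe₀.₈₁)CaSi₂O₆) = 242.094 g/mol, so wt% Si = 56.170/242.094 × 100 = 23.20%.
M((Mg₀.₄₅Fe₀.₅₅)₃Al₂Si₃O₁₂) = 455.163 g/mol, so wt% Si = 84.255/455.163 × 100 = 18.51%.
23.20 − 18.51 = 4.69 pp.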